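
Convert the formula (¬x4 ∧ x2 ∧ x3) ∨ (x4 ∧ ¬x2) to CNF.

(¬x4 ∧ x2 ∧ x3) ∨ (x4 ∧ ¬x2)
≡ (¬x4 ∨ x4) ∧ (¬x4 ∨ ¬x2) ∧ (x2 ∨ x4) ∧ (x2 ∨ ¬x2) ∧ (x3 ∨ x4) ∧ (x3 ∨ ¬x2)   [distribute ∨ over ∧]
≡ (¬x4 ∨ ¬x2) ∧ (x2 ∨ x4) ∧ (x3 ∨ x4) ∧ (x3 ∨ ¬x2)   [simplify]

(¬x4 ∨ ¬x2) ∧ (x2 ∨ x4) ∧ (x3 ∨ x4) ∧ (x3 ∨ ¬x2)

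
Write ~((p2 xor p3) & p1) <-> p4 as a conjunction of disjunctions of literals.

(p2 | p3 | p4) & (~p2 | ~p3 | p4) & (p1 | p4) & (~p4 | ~p2 | p3 | ~p1) & (~p4 | ~p3 | p2 | ~p1)

~((p2 xor p3) & p1) <-> p4
≡ (~((p2 xor p3) & p1) -> p4) & (p4 -> ~((p2 xor p3) & p1))   [eliminate <->]
≡ (~~((p2 xor p3) & p1) | p4) & (p4 -> ~((p2 xor p3) & p1))   [eliminate ->]
≡ (~~((p2 | p3) & ~(p2 & p3) & p1) | p4) & (p4 -> ~((p2 xor p3) & p1))   [expand xor]
≡ (~~((p2 | p3) & ~(p2 & p3) & p1) | p4) & (~p4 | ~((p2 xor p3) & p1))   [eliminate ->]
≡ (~~((p2 | p3) & ~(p2 & p3) & p1) | p4) & (~p4 | ~((p2 | p3) & ~(p2 & p3) & p1))   [expand xor]
≡ (((p2 | p3) & ~(p2 & p3) & p1) | p4) & (~p4 | ~((p2 | p3) & ~(p2 & p3) & p1))   [double negation]
≡ (((p2 | p3) & (~p2 | ~p3) & p1) | p4) & (~p4 | ~((p2 | p3) & ~(p2 & p3) & p1))   [De Morgan]
≡ (((p2 | p3) & (~p2 | ~p3) & p1) | p4) & (~p4 | ~(p2 | p3) | ~~(p2 & p3) | ~p1)   [De Morgan]
≡ (((p2 | p3) & (~p2 | ~p3) & p1) | p4) & (~p4 | (~p2 & ~p3) | ~~(p2 & p3) | ~p1)   [De Morgan]
≡ (((p2 | p3) & (~p2 | ~p3) & p1) | p4) & (~p4 | (~p2 & ~p3) | (p2 & p3) | ~p1)   [double negation]
≡ (p2 | p3 | p4) & (~p2 | ~p3 | p4) & (p1 | p4) & (~p4 | ~p2 | p2 | ~p1) & (~p4 | ~p2 | p3 | ~p1) & (~p4 | ~p3 | p2 | ~p1) & (~p4 | ~p3 | p3 | ~p1)   [distribute | over &]
≡ (p2 | p3 | p4) & (~p2 | ~p3 | p4) & (p1 | p4) & (~p4 | ~p2 | p3 | ~p1) & (~p4 | ~p3 | p2 | ~p1)   [simplify]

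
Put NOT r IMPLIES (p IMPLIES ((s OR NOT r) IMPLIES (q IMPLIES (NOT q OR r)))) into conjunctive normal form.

r OR NOT p OR NOT q

NOT r IMPLIES (p IMPLIES ((s OR NOT r) IMPLIES (q IMPLIES (NOT q OR r))))
≡ NOT NOT r OR (p IMPLIES ((s OR NOT r) IMPLIES (q IMPLIES (NOT q OR r))))   — eliminate IMPLIES
≡ NOT NOT r OR NOT p OR ((s OR NOT r) IMPLIES (q IMPLIES (NOT q OR r)))   — eliminate IMPLIES
≡ NOT NOT r OR NOT p OR NOT (s OR NOT r) OR (q IMPLIES (NOT q OR r))   — eliminate IMPLIES
≡ NOT NOT r OR NOT p OR NOT (s OR NOT r) OR NOT q OR NOT q OR r   — eliminate IMPLIES
≡ r OR NOT p OR NOT (s OR NOT r) OR NOT q OR NOT q OR r   — double negation
≡ r OR NOT p OR (NOT s AND NOT NOT r) OR NOT q OR NOT q OR r   — De Morgan
≡ r OR NOT p OR (NOT s AND r) OR NOT q OR NOT q OR r   — double negation
≡ (r OR NOT p OR NOT s OR NOT q OR NOT q OR r) AND (r OR NOT p OR r OR NOT q OR NOT q OR r)   — distribute OR over AND
≡ r OR NOT p OR NOT q   — simplify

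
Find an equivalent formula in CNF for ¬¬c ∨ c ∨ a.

c ∨ a

¬¬c ∨ c ∨ a
≡ c ∨ c ∨ a
≡ c ∨ a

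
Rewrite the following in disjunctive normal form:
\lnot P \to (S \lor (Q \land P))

\lnot P \to (S \lor (Q \land P))
= \lnot \lnot P \lor S \lor (Q \land P)   — eliminate \to
= P \lor S \lor (Q \land P)   — double negation
= P \lor S   — simplify

P \lor S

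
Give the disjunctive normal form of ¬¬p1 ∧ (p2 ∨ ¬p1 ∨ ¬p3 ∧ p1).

p1 ∧ p2 ∨ p1 ∧ ¬p3

¬¬p1 ∧ (p2 ∨ ¬p1 ∨ ¬p3 ∧ p1)
= p1 ∧ (p2 ∨ ¬p1 ∨ ¬p3 ∧ p1)   — double negation
= p1 ∧ p2 ∨ p1 ∧ ¬p1 ∨ p1 ∧ ¬p3 ∧ p1   — distribute ∧ over ∨
= p1 ∧ p2 ∨ p1 ∧ ¬p3   — simplify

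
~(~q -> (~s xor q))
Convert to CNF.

~(~q -> (~s xor q))
≡ ~(~~q | (~s xor q))   [eliminate ->]
≡ ~(~~q | ((~s | q) & ~(~s & q)))   [expand xor]
≡ ~~~q & ~((~s | q) & ~(~s & q))   [De Morgan]
≡ ~q & ~((~s | q) & ~(~s & q))   [double negation]
≡ ~q & (~(~s | q) | ~~(~s & q))   [De Morgan]
≡ ~q & ((~~s & ~q) | ~~(~s & q))   [De Morgan]
≡ ~q & ((s & ~q) | ~~(~s & q))   [double negation]
≡ ~q & ((s & ~q) | (~s & q))   [double negation]
≡ ~q & (s | ~s) & (s | q) & (~q | ~s) & (~q | q)   [distribute | over &]
≡ ~q & (s | q)   [simplify]

~q & (s | q)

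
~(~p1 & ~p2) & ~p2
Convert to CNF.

(p1 | p2) & ~p2

~(~p1 & ~p2) & ~p2
≡ (~~p1 | ~~p2) & ~p2   — De Morgan
≡ (p1 | ~~p2) & ~p2   — double negation
≡ (p1 | p2) & ~p2   — double negation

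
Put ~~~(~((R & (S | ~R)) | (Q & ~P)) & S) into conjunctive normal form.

~~~(~((R & (S | ~R)) | (Q & ~P)) & S)
≡ ~(~((R & (S | ~R)) | (Q & ~P)) & S)   (double negation)
≡ ~~((R & (S | ~R)) | (Q & ~P)) | ~S   (De Morgan)
≡ (R & (S | ~R)) | (Q & ~P) | ~S   (double negation)
≡ (R | Q | ~S) & (R | ~P | ~S) & (S | ~R | Q | ~S) & (S | ~R | ~P | ~S)   (distribute | over &)
≡ (R | Q | ~S) & (R | ~P | ~S)   (simplify)

(R | Q | ~S) & (R | ~P | ~S)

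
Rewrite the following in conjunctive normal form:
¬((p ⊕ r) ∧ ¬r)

¬((p ⊕ r) ∧ ¬r)
= ¬((p ∨ r) ∧ ¬(p ∧ r) ∧ ¬r)   (expand ⊕)
= ¬(p ∨ r) ∨ ¬¬(p ∧ r) ∨ ¬¬r   (De Morgan)
= ¬p ∧ ¬r ∨ ¬¬(p ∧ r) ∨ ¬¬r   (De Morgan)
= ¬p ∧ ¬r ∨ p ∧ r ∨ ¬¬r   (double negation)
= ¬p ∧ ¬r ∨ p ∧ r ∨ r   (double negation)
= (¬p ∨ p ∨ r) ∧ (¬p ∨ r ∨ r) ∧ (¬r ∨ p ∨ r) ∧ (¬r ∨ r ∨ r)   (distribute ∨ over ∧)
= ¬p ∨ r   (simplify)

¬p ∨ r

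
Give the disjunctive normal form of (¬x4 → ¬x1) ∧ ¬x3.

(¬x4 → ¬x1) ∧ ¬x3
= (¬¬x4 ∨ ¬x1) ∧ ¬x3   — eliminate →
= (x4 ∨ ¬x1) ∧ ¬x3   — double negation
= (x4 ∧ ¬x3) ∨ (¬x1 ∧ ¬x3)   — distribute ∧ over ∨

(x4 ∧ ¬x3) ∨ (¬x1 ∧ ¬x3)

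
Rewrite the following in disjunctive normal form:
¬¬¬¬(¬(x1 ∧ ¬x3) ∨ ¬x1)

¬x1 ∨ x3

¬¬¬¬(¬(x1 ∧ ¬x3) ∨ ¬x1)
⇔ ¬¬(¬(x1 ∧ ¬x3) ∨ ¬x1)   (double negation)
⇔ ¬(x1 ∧ ¬x3) ∨ ¬x1   (double negation)
⇔ ¬x1 ∨ ¬¬x3 ∨ ¬x1   (De Morgan)
⇔ ¬x1 ∨ x3 ∨ ¬x1   (double negation)
⇔ ¬x1 ∨ x3   (simplify)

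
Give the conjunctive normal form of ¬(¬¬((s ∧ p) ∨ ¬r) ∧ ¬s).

r ∨ s

¬(¬¬((s ∧ p) ∨ ¬r) ∧ ¬s)
≡ ¬¬¬((s ∧ p) ∨ ¬r) ∨ ¬¬s   [De Morgan]
≡ ¬((s ∧ p) ∨ ¬r) ∨ ¬¬s   [double negation]
≡ (¬(s ∧ p) ∧ ¬¬r) ∨ ¬¬s   [De Morgan]
≡ ((¬s ∨ ¬p) ∧ ¬¬r) ∨ ¬¬s   [De Morgan]
≡ ((¬s ∨ ¬p) ∧ r) ∨ ¬¬s   [double negation]
≡ ((¬s ∨ ¬p) ∧ r) ∨ s   [double negation]
≡ (¬s ∨ ¬p ∨ s) ∧ (r ∨ s)   [distribute ∨ over ∧]
≡ r ∨ s   [simplify]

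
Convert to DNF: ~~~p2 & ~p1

~p2 & ~p1

~~~p2 & ~p1
⇔ ~p2 & ~p1   (double negation)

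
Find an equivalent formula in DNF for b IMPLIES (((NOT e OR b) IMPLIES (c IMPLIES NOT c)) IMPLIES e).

b IMPLIES (((NOT e OR b) IMPLIES (c IMPLIES NOT c)) IMPLIES e)
= NOT b OR (((NOT e OR b) IMPLIES (c IMPLIES NOT c)) IMPLIES e)   [eliminate IMPLIES]
= NOT b OR NOT ((NOT e OR b) IMPLIES (c IMPLIES NOT c)) OR e   [eliminate IMPLIES]
= NOT b OR NOT (NOT (NOT e OR b) OR (c IMPLIES NOT c)) OR e   [eliminate IMPLIES]
= NOT b OR NOT (NOT (NOT e OR b) OR NOT c OR NOT c) OR e   [eliminate IMPLIES]
= NOT b OR (NOT NOT (NOT e OR b) AND NOT NOT c AND NOT NOT c) OR e   [De Morgan]
= NOT b OR ((NOT e OR b) AND NOT NOT c AND NOT NOT c) OR e   [double negation]
= NOT b OR ((NOT e OR b) AND c AND NOT NOT c) OR e   [double negation]
= NOT b OR ((NOT e OR b) AND c AND c) OR e   [double negation]
= NOT b OR (NOT e AND c AND c) OR (b AND c AND c) OR e   [distribute AND over OR]
= NOT b OR (NOT e AND c) OR (b AND c) OR e   [simplify]

NOT b OR (NOT e AND c) OR (b AND c) OR e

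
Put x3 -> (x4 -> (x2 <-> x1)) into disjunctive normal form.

~x3 | ~x4 | (~x2 & ~x1) | (x1 & x2)

x3 -> (x4 -> (x2 <-> x1))
≡ ~x3 | (x4 -> (x2 <-> x1))   [eliminate ->]
≡ ~x3 | ~x4 | (x2 <-> x1)   [eliminate ->]
≡ ~x3 | ~x4 | ((x2 -> x1) & (x1 -> x2))   [eliminate <->]
≡ ~x3 | ~x4 | ((~x2 | x1) & (x1 -> x2))   [eliminate ->]
≡ ~x3 | ~x4 | ((~x2 | x1) & (~x1 | x2))   [eliminate ->]
≡ ~x3 | ~x4 | (~x2 & ~x1) | (~x2 & x2) | (x1 & ~x1) | (x1 & x2)   [distribute & over |]
≡ ~x3 | ~x4 | (~x2 & ~x1) | (x1 & x2)   [simplify]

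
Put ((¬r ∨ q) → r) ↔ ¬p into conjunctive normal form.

(¬r ∨ ¬p) ∧ (p ∨ r)

((¬r ∨ q) → r) ↔ ¬p
⇔ (((¬r ∨ q) → r) → ¬p) ∧ (¬p → ((¬r ∨ q) → r))   (eliminate ↔)
⇔ (¬((¬r ∨ q) → r) ∨ ¬p) ∧ (¬p → ((¬r ∨ q) → r))   (eliminate →)
⇔ (¬(¬(¬r ∨ q) ∨ r) ∨ ¬p) ∧ (¬p → ((¬r ∨ q) → r))   (eliminate →)
⇔ (¬(¬(¬r ∨ q) ∨ r) ∨ ¬p) ∧ (¬¬p ∨ ((¬r ∨ q) → r))   (eliminate →)
⇔ (¬(¬(¬r ∨ q) ∨ r) ∨ ¬p) ∧ (¬¬p ∨ ¬(¬r ∨ q) ∨ r)   (eliminate →)
⇔ ((¬¬(¬r ∨ q) ∧ ¬r) ∨ ¬p) ∧ (¬¬p ∨ ¬(¬r ∨ q) ∨ r)   (De Morgan)
⇔ (((¬r ∨ q) ∧ ¬r) ∨ ¬p) ∧ (¬¬p ∨ ¬(¬r ∨ q) ∨ r)   (double negation)
⇔ (((¬r ∨ q) ∧ ¬r) ∨ ¬p) ∧ (p ∨ ¬(¬r ∨ q) ∨ r)   (double negation)
⇔ (((¬r ∨ q) ∧ ¬r) ∨ ¬p) ∧ (p ∨ (¬¬r ∧ ¬q) ∨ r)   (De Morgan)
⇔ (((¬r ∨ q) ∧ ¬r) ∨ ¬p) ∧ (p ∨ (r ∧ ¬q) ∨ r)   (double negation)
⇔ (¬r ∨ q ∨ ¬p) ∧ (¬r ∨ ¬p) ∧ (p ∨ r ∨ r) ∧ (p ∨ ¬q ∨ r)   (distribute ∨ over ∧)
⇔ (¬r ∨ ¬p) ∧ (p ∨ r)   (simplify)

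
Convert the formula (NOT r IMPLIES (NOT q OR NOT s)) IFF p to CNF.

(NOT r OR p) AND (q OR p) AND (s OR p) AND (NOT p OR r OR NOT q OR NOT s)

(NOT r IMPLIES (NOT q OR NOT s)) IFF p
⇔ ((NOT r IMPLIES (NOT q OR NOT s)) IMPLIES p) AND (p IMPLIES (NOT r IMPLIES (NOT q OR NOT s)))   (eliminate IFF)
⇔ (NOT (NOT r IMPLIES (NOT q OR NOT s)) OR p) AND (p IMPLIES (NOT r IMPLIES (NOT q OR NOT s)))   (eliminate IMPLIES)
⇔ (NOT (NOT NOT r OR NOT q OR NOT s) OR p) AND (p IMPLIES (NOT r IMPLIES (NOT q OR NOT s)))   (eliminate IMPLIES)
⇔ (NOT (NOT NOT r OR NOT q OR NOT s) OR p) AND (NOT p OR (NOT r IMPLIES (NOT q OR NOT s)))   (eliminate IMPLIES)
⇔ (NOT (NOT NOT r OR NOT q OR NOT s) OR p) AND (NOT p OR NOT NOT r OR NOT q OR NOT s)   (eliminate IMPLIES)
⇔ ((NOT NOT NOT r AND NOT NOT q AND NOT NOT s) OR p) AND (NOT p OR NOT NOT r OR NOT q OR NOT s)   (De Morgan)
⇔ ((NOT r AND NOT NOT q AND NOT NOT s) OR p) AND (NOT p OR NOT NOT r OR NOT q OR NOT s)   (double negation)
⇔ ((NOT r AND q AND NOT NOT s) OR p) AND (NOT p OR NOT NOT r OR NOT q OR NOT s)   (double negation)
⇔ ((NOT r AND q AND s) OR p) AND (NOT p OR NOT NOT r OR NOT q OR NOT s)   (double negation)
⇔ ((NOT r AND q AND s) OR p) AND (NOT p OR r OR NOT q OR NOT s)   (double negation)
⇔ (NOT r OR p) AND (q OR p) AND (s OR p) AND (NOT p OR r OR NOT q OR NOT s)   (distribute OR over AND)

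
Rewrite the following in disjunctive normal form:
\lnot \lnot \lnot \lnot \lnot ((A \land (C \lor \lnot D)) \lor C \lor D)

\lnot \lnot \lnot \lnot \lnot ((A \land (C \lor \lnot D)) \lor C \lor D)
≡ \lnot \lnot \lnot ((A \land (C \lor \lnot D)) \lor C \lor D)   [double negation]
≡ \lnot ((A \land (C \lor \lnot D)) \lor C \lor D)   [double negation]
≡ \lnot (A \land (C \lor \lnot D)) \land \lnot C \land \lnot D   [De Morgan]
≡ (\lnot A \lor \lnot (C \lor \lnot D)) \land \lnot C \land \lnot D   [De Morgan]
≡ (\lnot A \lor (\lnot C \land \lnot \lnot D)) \land \lnot C \land \lnot D   [De Morgan]
≡ (\lnot A \lor (\lnot C \land D)) \land \lnot C \land \lnot D   [double negation]
≡ (\lnot A \land \lnot C \land \lnot D) \lor (\lnot C \land D \land \lnot C \land \lnot D)   [distribute \land over \lor]
≡ \lnot A \land \lnot C \land \lnot D   [simplify]

\lnot A \land \lnot C \land \lnot D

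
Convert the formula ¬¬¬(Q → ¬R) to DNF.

Q ∧ R

¬¬¬(Q → ¬R)
= ¬¬¬(¬Q ∨ ¬R)   [eliminate →]
= ¬(¬Q ∨ ¬R)   [double negation]
= ¬¬Q ∧ ¬¬R   [De Morgan]
= Q ∧ ¬¬R   [double negation]
= Q ∧ R   [double negation]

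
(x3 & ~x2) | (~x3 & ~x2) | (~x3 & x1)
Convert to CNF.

(x3 & ~x2) | (~x3 & ~x2) | (~x3 & x1)
= (x3 | ~x3 | ~x3) & (x3 | ~x3 | x1) & (x3 | ~x2 | ~x3) & (x3 | ~x2 | x1) & (~x2 | ~x3 | ~x3) & (~x2 | ~x3 | x1) & (~x2 | ~x2 | ~x3) & (~x2 | ~x2 | x1)   [distribute | over &]
= (~x2 | ~x3) & (~x2 | x1)   [simplify]

(~x2 | ~x3) & (~x2 | x1)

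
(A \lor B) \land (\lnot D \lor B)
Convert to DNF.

(A \lor B) \land (\lnot D \lor B)
≡ (A \land \lnot D) \lor (A \land B) \lor (B \land \lnot D) \lor (B \land B)   (distribute \land over \lor)
≡ (A \land \lnot D) \lor B   (simplify)

(A \land \lnot D) \lor B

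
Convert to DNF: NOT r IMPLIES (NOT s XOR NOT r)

r OR (s AND NOT r)

NOT r IMPLIES (NOT s XOR NOT r)
≡ NOT NOT r OR (NOT s XOR NOT r)   (eliminate IMPLIES)
≡ NOT NOT r OR (NOT s AND NOT NOT r) OR (NOT NOT s AND NOT r)   (expand XOR)
≡ r OR (NOT s AND NOT NOT r) OR (NOT NOT s AND NOT r)   (double negation)
≡ r OR (NOT s AND r) OR (NOT NOT s AND NOT r)   (double negation)
≡ r OR (NOT s AND r) OR (s AND NOT r)   (double negation)
≡ r OR (s AND NOT r)   (simplify)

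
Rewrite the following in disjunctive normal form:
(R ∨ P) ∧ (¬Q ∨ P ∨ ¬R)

(R ∨ P) ∧ (¬Q ∨ P ∨ ¬R)
≡ (R ∧ ¬Q) ∨ (R ∧ P) ∨ (R ∧ ¬R) ∨ (P ∧ ¬Q) ∨ (P ∧ P) ∨ (P ∧ ¬R)   (distribute ∧ over ∨)
≡ (R ∧ ¬Q) ∨ P   (simplify)

(R ∧ ¬Q) ∨ P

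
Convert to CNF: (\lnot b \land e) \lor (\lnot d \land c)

(\lnot b \land e) \lor (\lnot d \land c)
≡ (\lnot b \lor \lnot d) \land (\lnot b \lor c) \land (e \lor \lnot d) \land (e \lor c)   — distribute \lor over \land

(\lnot b \lor \lnot d) \land (\lnot b \lor c) \land (e \lor \lnot d) \land (e \lor c)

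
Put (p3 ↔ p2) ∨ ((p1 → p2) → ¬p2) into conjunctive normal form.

¬p2 ∨ p3

(p3 ↔ p2) ∨ ((p1 → p2) → ¬p2)
⇔ (p3 → p2) ∧ (p2 → p3) ∨ ((p1 → p2) → ¬p2)   [eliminate ↔]
⇔ (¬p3 ∨ p2) ∧ (p2 → p3) ∨ ((p1 → p2) → ¬p2)   [eliminate →]
⇔ (¬p3 ∨ p2) ∧ (¬p2 ∨ p3) ∨ ((p1 → p2) → ¬p2)   [eliminate →]
⇔ (¬p3 ∨ p2) ∧ (¬p2 ∨ p3) ∨ ¬(p1 → p2) ∨ ¬p2   [eliminate →]
⇔ (¬p3 ∨ p2) ∧ (¬p2 ∨ p3) ∨ ¬(¬p1 ∨ p2) ∨ ¬p2   [eliminate →]
⇔ (¬p3 ∨ p2) ∧ (¬p2 ∨ p3) ∨ ¬¬p1 ∧ ¬p2 ∨ ¬p2   [De Morgan]
⇔ (¬p3 ∨ p2) ∧ (¬p2 ∨ p3) ∨ p1 ∧ ¬p2 ∨ ¬p2   [double negation]
⇔ (¬p3 ∨ p2 ∨ p1 ∨ ¬p2) ∧ (¬p3 ∨ p2 ∨ ¬p2 ∨ ¬p2) ∧ (¬p2 ∨ p3 ∨ p1 ∨ ¬p2) ∧ (¬p2 ∨ p3 ∨ ¬p2 ∨ ¬p2)   [distribute ∨ over ∧]
⇔ ¬p2 ∨ p3   [simplify]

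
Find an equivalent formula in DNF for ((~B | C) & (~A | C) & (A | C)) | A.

((~B | C) & (~A | C) & (A | C)) | A
≡ (~B & ~A & A) | (~B & ~A & C) | (~B & C & A) | (~B & C & C) | (C & ~A & A) | (C & ~A & C) | (C & C & A) | (C & C & C) | A   — distribute & over |
≡ C | A   — simplify

C | A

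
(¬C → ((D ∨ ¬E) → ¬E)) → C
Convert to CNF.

(¬C → ((D ∨ ¬E) → ¬E)) → C
≡ ¬(¬C → ((D ∨ ¬E) → ¬E)) ∨ C   [eliminate →]
≡ ¬(¬¬C ∨ ((D ∨ ¬E) → ¬E)) ∨ C   [eliminate →]
≡ ¬(¬¬C ∨ ¬(D ∨ ¬E) ∨ ¬E) ∨ C   [eliminate →]
≡ (¬¬¬C ∧ ¬¬(D ∨ ¬E) ∧ ¬¬E) ∨ C   [De Morgan]
≡ (¬C ∧ ¬¬(D ∨ ¬E) ∧ ¬¬E) ∨ C   [double negation]
≡ (¬C ∧ (D ∨ ¬E) ∧ ¬¬E) ∨ C   [double negation]
≡ (¬C ∧ (D ∨ ¬E) ∧ E) ∨ C   [double negation]
≡ (¬C ∨ C) ∧ (D ∨ ¬E ∨ C) ∧ (E ∨ C)   [distribute ∨ over ∧]
≡ (D ∨ ¬E ∨ C) ∧ (E ∨ C)   [simplify]

(D ∨ ¬E ∨ C) ∧ (E ∨ C)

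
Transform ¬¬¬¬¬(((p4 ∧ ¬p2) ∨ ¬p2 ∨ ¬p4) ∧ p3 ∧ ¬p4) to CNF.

¬¬¬¬¬(((p4 ∧ ¬p2) ∨ ¬p2 ∨ ¬p4) ∧ p3 ∧ ¬p4)
= ¬¬¬(((p4 ∧ ¬p2) ∨ ¬p2 ∨ ¬p4) ∧ p3 ∧ ¬p4)   [double negation]
= ¬(((p4 ∧ ¬p2) ∨ ¬p2 ∨ ¬p4) ∧ p3 ∧ ¬p4)   [double negation]
= ¬((p4 ∧ ¬p2) ∨ ¬p2 ∨ ¬p4) ∨ ¬p3 ∨ ¬¬p4   [De Morgan]
= (¬(p4 ∧ ¬p2) ∧ ¬¬p2 ∧ ¬¬p4) ∨ ¬p3 ∨ ¬¬p4   [De Morgan]
= ((¬p4 ∨ ¬¬p2) ∧ ¬¬p2 ∧ ¬¬p4) ∨ ¬p3 ∨ ¬¬p4   [De Morgan]
= ((¬p4 ∨ p2) ∧ ¬¬p2 ∧ ¬¬p4) ∨ ¬p3 ∨ ¬¬p4   [double negation]
= ((¬p4 ∨ p2) ∧ p2 ∧ ¬¬p4) ∨ ¬p3 ∨ ¬¬p4   [double negation]
= ((¬p4 ∨ p2) ∧ p2 ∧ p4) ∨ ¬p3 ∨ ¬¬p4   [double negation]
= ((¬p4 ∨ p2) ∧ p2 ∧ p4) ∨ ¬p3 ∨ p4   [double negation]
= (¬p4 ∨ p2 ∨ ¬p3 ∨ p4) ∧ (p2 ∨ ¬p3 ∨ p4) ∧ (p4 ∨ ¬p3 ∨ p4)   [distribute ∨ over ∧]
= p4 ∨ ¬p3   [simplify]

p4 ∨ ¬p3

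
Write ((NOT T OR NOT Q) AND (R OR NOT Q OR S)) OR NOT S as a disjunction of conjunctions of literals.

((NOT T OR NOT Q) AND (R OR NOT Q OR S)) OR NOT S
= (NOT T AND R) OR (NOT T AND NOT Q) OR (NOT T AND S) OR (NOT Q AND R) OR (NOT Q AND NOT Q) OR (NOT Q AND S) OR NOT S   [distribute AND over OR]
= (NOT T AND R) OR (NOT T AND S) OR NOT Q OR NOT S   [simplify]

(NOT T AND R) OR (NOT T AND S) OR NOT Q OR NOT S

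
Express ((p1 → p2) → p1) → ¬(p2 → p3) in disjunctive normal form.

¬p1 ∨ (p2 ∧ ¬p3)

((p1 → p2) → p1) → ¬(p2 → p3)
= ¬((p1 → p2) → p1) ∨ ¬(p2 → p3)   (eliminate →)
= ¬(¬(p1 → p2) ∨ p1) ∨ ¬(p2 → p3)   (eliminate →)
= ¬(¬(¬p1 ∨ p2) ∨ p1) ∨ ¬(p2 → p3)   (eliminate →)
= ¬(¬(¬p1 ∨ p2) ∨ p1) ∨ ¬(¬p2 ∨ p3)   (eliminate →)
= (¬¬(¬p1 ∨ p2) ∧ ¬p1) ∨ ¬(¬p2 ∨ p3)   (De Morgan)
= ((¬p1 ∨ p2) ∧ ¬p1) ∨ ¬(¬p2 ∨ p3)   (double negation)
= ((¬p1 ∨ p2) ∧ ¬p1) ∨ (¬¬p2 ∧ ¬p3)   (De Morgan)
= ((¬p1 ∨ p2) ∧ ¬p1) ∨ (p2 ∧ ¬p3)   (double negation)
= (¬p1 ∧ ¬p1) ∨ (p2 ∧ ¬p1) ∨ (p2 ∧ ¬p3)   (distribute ∧ over ∨)
= ¬p1 ∨ (p2 ∧ ¬p3)   (simplify)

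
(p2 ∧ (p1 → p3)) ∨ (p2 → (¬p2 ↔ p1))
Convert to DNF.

(p2 ∧ ¬p1) ∨ (p2 ∧ p3) ∨ ¬p2

(p2 ∧ (p1 → p3)) ∨ (p2 → (¬p2 ↔ p1))
≡ (p2 ∧ (¬p1 ∨ p3)) ∨ (p2 → (¬p2 ↔ p1))   — eliminate →
≡ (p2 ∧ (¬p1 ∨ p3)) ∨ ¬p2 ∨ (¬p2 ↔ p1)   — eliminate →
≡ (p2 ∧ (¬p1 ∨ p3)) ∨ ¬p2 ∨ ((¬p2 → p1) ∧ (p1 → ¬p2))   — eliminate ↔
≡ (p2 ∧ (¬p1 ∨ p3)) ∨ ¬p2 ∨ ((¬¬p2 ∨ p1) ∧ (p1 → ¬p2))   — eliminate →
≡ (p2 ∧ (¬p1 ∨ p3)) ∨ ¬p2 ∨ ((¬¬p2 ∨ p1) ∧ (¬p1 ∨ ¬p2))   — eliminate →
≡ (p2 ∧ (¬p1 ∨ p3)) ∨ ¬p2 ∨ ((p2 ∨ p1) ∧ (¬p1 ∨ ¬p2))   — double negation
≡ (p2 ∧ ¬p1) ∨ (p2 ∧ p3) ∨ ¬p2 ∨ (p2 ∧ ¬p1) ∨ (p2 ∧ ¬p2) ∨ (p1 ∧ ¬p1) ∨ (p1 ∧ ¬p2)   — distribute ∧ over ∨
≡ (p2 ∧ ¬p1) ∨ (p2 ∧ p3) ∨ ¬p2   — simplify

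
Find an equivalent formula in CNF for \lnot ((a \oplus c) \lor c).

(\lnot a \lor c) \land \lnot c

\lnot ((a \oplus c) \lor c)
≡ \lnot (((a \lor c) \land \lnot (a \land c)) \lor c)
≡ \lnot ((a \lor c) \land \lnot (a \land c)) \land \lnot c
≡ (\lnot (a \lor c) \lor \lnot \lnot (a \land c)) \land \lnot c
≡ ((\lnot a \land \lnot c) \lor \lnot \lnot (a \land c)) \land \lnot c
≡ ((\lnot a \land \lnot c) \lor (a \land c)) \land \lnot c
≡ (\lnot a \lor a) \land (\lnot a \lor c) \land (\lnot c \lor a) \land (\lnot c \lor c) \land \lnot c
≡ (\lnot a \lor c) \land \lnot c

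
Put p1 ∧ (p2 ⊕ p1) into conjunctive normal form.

p1 ∧ (¬p2 ∨ ¬p1)

p1 ∧ (p2 ⊕ p1)
≡ p1 ∧ (p2 ∨ p1) ∧ ¬(p2 ∧ p1)   [expand ⊕]
≡ p1 ∧ (p2 ∨ p1) ∧ (¬p2 ∨ ¬p1)   [De Morgan]
≡ p1 ∧ (¬p2 ∨ ¬p1)   [simplify]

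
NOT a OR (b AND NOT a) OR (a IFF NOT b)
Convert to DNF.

NOT a OR (b AND NOT a) OR (a IFF NOT b)
≡ NOT a OR (b AND NOT a) OR ((a IMPLIES NOT b) AND (NOT b IMPLIES a))   [eliminate IFF]
≡ NOT a OR (b AND NOT a) OR ((NOT a OR NOT b) AND (NOT b IMPLIES a))   [eliminate IMPLIES]
≡ NOT a OR (b AND NOT a) OR ((NOT a OR NOT b) AND (NOT NOT b OR a))   [eliminate IMPLIES]
≡ NOT a OR (b AND NOT a) OR ((NOT a OR NOT b) AND (b OR a))   [double negation]
≡ NOT a OR (b AND NOT a) OR (NOT a AND b) OR (NOT a AND a) OR (NOT b AND b) OR (NOT b AND a)   [distribute AND over OR]
≡ NOT a OR (NOT b AND a)   [simplify]

NOT a OR (NOT b AND a)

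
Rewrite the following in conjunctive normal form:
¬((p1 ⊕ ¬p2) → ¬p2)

(p1 ∨ ¬p2) ∧ p2

¬((p1 ⊕ ¬p2) → ¬p2)
= ¬(¬(p1 ⊕ ¬p2) ∨ ¬p2)
= ¬(¬((p1 ∨ ¬p2) ∧ ¬(p1 ∧ ¬p2)) ∨ ¬p2)
= ¬¬((p1 ∨ ¬p2) ∧ ¬(p1 ∧ ¬p2)) ∧ ¬¬p2
= (p1 ∨ ¬p2) ∧ ¬(p1 ∧ ¬p2) ∧ ¬¬p2
= (p1 ∨ ¬p2) ∧ (¬p1 ∨ ¬¬p2) ∧ ¬¬p2
= (p1 ∨ ¬p2) ∧ (¬p1 ∨ p2) ∧ ¬¬p2
= (p1 ∨ ¬p2) ∧ (¬p1 ∨ p2) ∧ p2
= (p1 ∨ ¬p2) ∧ p2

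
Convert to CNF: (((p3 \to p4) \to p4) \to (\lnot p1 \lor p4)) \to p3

(p3 \lor p4) \land (p1 \lor p3) \land (\lnot p4 \lor p3)

(((p3 \to p4) \to p4) \to (\lnot p1 \lor p4)) \to p3
⇔ \lnot (((p3 \to p4) \to p4) \to (\lnot p1 \lor p4)) \lor p3   [eliminate \to]
⇔ \lnot (\lnot ((p3 \to p4) \to p4) \lor \lnot p1 \lor p4) \lor p3   [eliminate \to]
⇔ \lnot (\lnot (\lnot (p3 \to p4) \lor p4) \lor \lnot p1 \lor p4) \lor p3   [eliminate \to]
⇔ \lnot (\lnot (\lnot (\lnot p3 \lor p4) \lor p4) \lor \lnot p1 \lor p4) \lor p3   [eliminate \to]
⇔ (\lnot \lnot (\lnot (\lnot p3 \lor p4) \lor p4) \land \lnot \lnot p1 \land \lnot p4) \lor p3   [De Morgan]
⇔ ((\lnot (\lnot p3 \lor p4) \lor p4) \land \lnot \lnot p1 \land \lnot p4) \lor p3   [double negation]
⇔ (((\lnot \lnot p3 \land \lnot p4) \lor p4) \land \lnot \lnot p1 \land \lnot p4) \lor p3   [De Morgan]
⇔ (((p3 \land \lnot p4) \lor p4) \land \lnot \lnot p1 \land \lnot p4) \lor p3   [double negation]
⇔ (((p3 \land \lnot p4) \lor p4) \land p1 \land \lnot p4) \lor p3   [double negation]
⇔ (p3 \lor p4 \lor p3) \land (\lnot p4 \lor p4 \lor p3) \land (p1 \lor p3) \land (\lnot p4 \lor p3)   [distribute \lor over \land]
⇔ (p3 \lor p4) \land (p1 \lor p3) \land (\lnot p4 \lor p3)   [simplify]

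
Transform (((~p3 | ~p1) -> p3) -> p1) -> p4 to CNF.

(p3 | p4) & (~p1 | p4)

(((~p3 | ~p1) -> p3) -> p1) -> p4
⇔ ~(((~p3 | ~p1) -> p3) -> p1) | p4   [eliminate ->]
⇔ ~(~((~p3 | ~p1) -> p3) | p1) | p4   [eliminate ->]
⇔ ~(~(~(~p3 | ~p1) | p3) | p1) | p4   [eliminate ->]
⇔ (~~(~(~p3 | ~p1) | p3) & ~p1) | p4   [De Morgan]
⇔ ((~(~p3 | ~p1) | p3) & ~p1) | p4   [double negation]
⇔ (((~~p3 & ~~p1) | p3) & ~p1) | p4   [De Morgan]
⇔ (((p3 & ~~p1) | p3) & ~p1) | p4   [double negation]
⇔ (((p3 & p1) | p3) & ~p1) | p4   [double negation]
⇔ (p3 | p3 | p4) & (p1 | p3 | p4) & (~p1 | p4)   [distribute | over &]
⇔ (p3 | p4) & (~p1 | p4)   [simplify]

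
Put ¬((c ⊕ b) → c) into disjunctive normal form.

¬((c ⊕ b) → c)
⇔ ¬(¬(c ⊕ b) ∨ c)   [eliminate →]
⇔ ¬(¬((c ∧ ¬b) ∨ (¬c ∧ b)) ∨ c)   [expand ⊕]
⇔ ¬¬((c ∧ ¬b) ∨ (¬c ∧ b)) ∧ ¬c   [De Morgan]
⇔ ((c ∧ ¬b) ∨ (¬c ∧ b)) ∧ ¬c   [double negation]
⇔ (c ∧ ¬b ∧ ¬c) ∨ (¬c ∧ b ∧ ¬c)   [distribute ∧ over ∨]
⇔ ¬c ∧ b   [simplify]

¬c ∧ b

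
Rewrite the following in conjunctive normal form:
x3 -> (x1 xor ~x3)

x3 -> (x1 xor ~x3)
= ~x3 | (x1 xor ~x3)   [eliminate ->]
= ~x3 | ((x1 | ~x3) & ~(x1 & ~x3))   [expand xor]
= ~x3 | ((x1 | ~x3) & (~x1 | ~~x3))   [De Morgan]
= ~x3 | ((x1 | ~x3) & (~x1 | x3))   [double negation]
= (~x3 | x1 | ~x3) & (~x3 | ~x1 | x3)   [distribute | over &]
= ~x3 | x1   [simplify]

~x3 | x1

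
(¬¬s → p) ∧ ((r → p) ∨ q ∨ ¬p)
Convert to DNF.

(¬¬s → p) ∧ ((r → p) ∨ q ∨ ¬p)
⇔ (¬¬¬s ∨ p) ∧ ((r → p) ∨ q ∨ ¬p)   [eliminate →]
⇔ (¬¬¬s ∨ p) ∧ (¬r ∨ p ∨ q ∨ ¬p)   [eliminate →]
⇔ (¬s ∨ p) ∧ (¬r ∨ p ∨ q ∨ ¬p)   [double negation]
⇔ (¬s ∧ ¬r) ∨ (¬s ∧ p) ∨ (¬s ∧ q) ∨ (¬s ∧ ¬p) ∨ (p ∧ ¬r) ∨ (p ∧ p) ∨ (p ∧ q) ∨ (p ∧ ¬p)   [distribute ∧ over ∨]
⇔ (¬s ∧ ¬r) ∨ (¬s ∧ q) ∨ (¬s ∧ ¬p) ∨ p   [simplify]

(¬s ∧ ¬r) ∨ (¬s ∧ q) ∨ (¬s ∧ ¬p) ∨ p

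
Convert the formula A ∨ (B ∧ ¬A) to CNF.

A ∨ B

A ∨ (B ∧ ¬A)
⇔ (A ∨ B) ∧ (A ∨ ¬A)
⇔ A ∨ B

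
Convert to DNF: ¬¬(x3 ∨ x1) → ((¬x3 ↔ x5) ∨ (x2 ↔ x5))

(¬x3 ∧ ¬x1) ∨ (x3 ∧ ¬x5) ∨ (x5 ∧ ¬x3) ∨ (¬x2 ∧ ¬x5) ∨ (x5 ∧ x2)

¬¬(x3 ∨ x1) → ((¬x3 ↔ x5) ∨ (x2 ↔ x5))
= ¬¬¬(x3 ∨ x1) ∨ (¬x3 ↔ x5) ∨ (x2 ↔ x5)
= ¬¬¬(x3 ∨ x1) ∨ ((¬x3 → x5) ∧ (x5 → ¬x3)) ∨ (x2 ↔ x5)
= ¬¬¬(x3 ∨ x1) ∨ ((¬¬x3 ∨ x5) ∧ (x5 → ¬x3)) ∨ (x2 ↔ x5)
= ¬¬¬(x3 ∨ x1) ∨ ((¬¬x3 ∨ x5) ∧ (¬x5 ∨ ¬x3)) ∨ (x2 ↔ x5)
= ¬¬¬(x3 ∨ x1) ∨ ((¬¬x3 ∨ x5) ∧ (¬x5 ∨ ¬x3)) ∨ ((x2 → x5) ∧ (x5 → x2))
= ¬¬¬(x3 ∨ x1) ∨ ((¬¬x3 ∨ x5) ∧ (¬x5 ∨ ¬x3)) ∨ ((¬x2 ∨ x5) ∧ (x5 → x2))
= ¬¬¬(x3 ∨ x1) ∨ ((¬¬x3 ∨ x5) ∧ (¬x5 ∨ ¬x3)) ∨ ((¬x2 ∨ x5) ∧ (¬x5 ∨ x2))
= ¬(x3 ∨ x1) ∨ ((¬¬x3 ∨ x5) ∧ (¬x5 ∨ ¬x3)) ∨ ((¬x2 ∨ x5) ∧ (¬x5 ∨ x2))
= (¬x3 ∧ ¬x1) ∨ ((¬¬x3 ∨ x5) ∧ (¬x5 ∨ ¬x3)) ∨ ((¬x2 ∨ x5) ∧ (¬x5 ∨ x2))
= (¬x3 ∧ ¬x1) ∨ ((x3 ∨ x5) ∧ (¬x5 ∨ ¬x3)) ∨ ((¬x2 ∨ x5) ∧ (¬x5 ∨ x2))
= (¬x3 ∧ ¬x1) ∨ (x3 ∧ ¬x5) ∨ (x3 ∧ ¬x3) ∨ (x5 ∧ ¬x5) ∨ (x5 ∧ ¬x3) ∨ (¬x2 ∧ ¬x5) ∨ (¬x2 ∧ x2) ∨ (x5 ∧ ¬x5) ∨ (x5 ∧ x2)
= (¬x3 ∧ ¬x1) ∨ (x3 ∧ ¬x5) ∨ (x5 ∧ ¬x3) ∨ (¬x2 ∧ ¬x5) ∨ (x5 ∧ x2)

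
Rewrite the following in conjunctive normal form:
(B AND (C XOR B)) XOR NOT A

(B AND (C XOR B)) XOR NOT A
⇔ ((B AND (C XOR B)) OR NOT A) AND NOT (B AND (C XOR B) AND NOT A)   [expand XOR]
⇔ ((B AND (C OR B) AND NOT (C AND B)) OR NOT A) AND NOT (B AND (C XOR B) AND NOT A)   [expand XOR]
⇔ ((B AND (C OR B) AND NOT (C AND B)) OR NOT A) AND NOT (B AND (C OR B) AND NOT (C AND B) AND NOT A)   [expand XOR]
⇔ ((B AND (C OR B) AND (NOT C OR NOT B)) OR NOT A) AND NOT (B AND (C OR B) AND NOT (C AND B) AND NOT A)   [De Morgan]
⇔ ((B AND (C OR B) AND (NOT C OR NOT B)) OR NOT A) AND (NOT B OR NOT (C OR B) OR NOT NOT (C AND B) OR NOT NOT A)   [De Morgan]
⇔ ((B AND (C OR B) AND (NOT C OR NOT B)) OR NOT A) AND (NOT B OR (NOT C AND NOT B) OR NOT NOT (C AND B) OR NOT NOT A)   [De Morgan]
⇔ ((B AND (C OR B) AND (NOT C OR NOT B)) OR NOT A) AND (NOT B OR (NOT C AND NOT B) OR (C AND B) OR NOT NOT A)   [double negation]
⇔ ((B AND (C OR B) AND (NOT C OR NOT B)) OR NOT A) AND (NOT B OR (NOT C AND NOT B) OR (C AND B) OR A)   [double negation]
⇔ (B OR NOT A) AND (C OR B OR NOT A) AND (NOT C OR NOT B OR NOT A) AND (NOT B OR NOT C OR C OR A) AND (NOT B OR NOT C OR B OR A) AND (NOT B OR NOT B OR C OR A) AND (NOT B OR NOT B OR B OR A)   [distribute OR over AND]
⇔ (B OR NOT A) AND (NOT C OR NOT B OR NOT A) AND (NOT B OR C OR A)   [simplify]

(B OR NOT A) AND (NOT C OR NOT B OR NOT A) AND (NOT B OR C OR A)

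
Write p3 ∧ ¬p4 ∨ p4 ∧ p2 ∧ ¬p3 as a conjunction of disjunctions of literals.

(p3 ∨ p4) ∧ (p3 ∨ p2) ∧ (¬p4 ∨ p2) ∧ (¬p4 ∨ ¬p3)

p3 ∧ ¬p4 ∨ p4 ∧ p2 ∧ ¬p3
⇔ (p3 ∨ p4) ∧ (p3 ∨ p2) ∧ (p3 ∨ ¬p3) ∧ (¬p4 ∨ p4) ∧ (¬p4 ∨ p2) ∧ (¬p4 ∨ ¬p3)   [distribute ∨ over ∧]
⇔ (p3 ∨ p4) ∧ (p3 ∨ p2) ∧ (¬p4 ∨ p2) ∧ (¬p4 ∨ ¬p3)   [simplify]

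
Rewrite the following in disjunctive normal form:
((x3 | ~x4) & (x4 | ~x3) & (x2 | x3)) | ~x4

(x3 & x4) | ~x4

((x3 | ~x4) & (x4 | ~x3) & (x2 | x3)) | ~x4
= (x3 & x4 & x2) | (x3 & x4 & x3) | (x3 & ~x3 & x2) | (x3 & ~x3 & x3) | (~x4 & x4 & x2) | (~x4 & x4 & x3) | (~x4 & ~x3 & x2) | (~x4 & ~x3 & x3) | ~x4   — distribute & over |
= (x3 & x4) | ~x4   — simplify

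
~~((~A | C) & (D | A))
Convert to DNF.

~~((~A | C) & (D | A))
= (~A | C) & (D | A)
= (~A & D) | (~A & A) | (C & D) | (C & A)
= (~A & D) | (C & D) | (C & A)

(~A & D) | (C & D) | (C & A)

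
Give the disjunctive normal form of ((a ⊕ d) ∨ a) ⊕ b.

(¬a ∧ d ∧ ¬b) ∨ (a ∧ ¬b) ∨ (¬a ∧ ¬d ∧ b)

((a ⊕ d) ∨ a) ⊕ b
≡ (((a ⊕ d) ∨ a) ∧ ¬b) ∨ (¬((a ⊕ d) ∨ a) ∧ b)   [expand ⊕]
≡ (((a ∧ ¬d) ∨ (¬a ∧ d) ∨ a) ∧ ¬b) ∨ (¬((a ⊕ d) ∨ a) ∧ b)   [expand ⊕]
≡ (((a ∧ ¬d) ∨ (¬a ∧ d) ∨ a) ∧ ¬b) ∨ (¬((a ∧ ¬d) ∨ (¬a ∧ d) ∨ a) ∧ b)   [expand ⊕]
≡ (((a ∧ ¬d) ∨ (¬a ∧ d) ∨ a) ∧ ¬b) ∨ (¬(a ∧ ¬d) ∧ ¬(¬a ∧ d) ∧ ¬a ∧ b)   [De Morgan]
≡ (((a ∧ ¬d) ∨ (¬a ∧ d) ∨ a) ∧ ¬b) ∨ ((¬a ∨ ¬¬d) ∧ ¬(¬a ∧ d) ∧ ¬a ∧ b)   [De Morgan]
≡ (((a ∧ ¬d) ∨ (¬a ∧ d) ∨ a) ∧ ¬b) ∨ ((¬a ∨ d) ∧ ¬(¬a ∧ d) ∧ ¬a ∧ b)   [double negation]
≡ (((a ∧ ¬d) ∨ (¬a ∧ d) ∨ a) ∧ ¬b) ∨ ((¬a ∨ d) ∧ (¬¬a ∨ ¬d) ∧ ¬a ∧ b)   [De Morgan]
≡ (((a ∧ ¬d) ∨ (¬a ∧ d) ∨ a) ∧ ¬b) ∨ ((¬a ∨ d) ∧ (a ∨ ¬d) ∧ ¬a ∧ b)   [double negation]
≡ (a ∧ ¬d ∧ ¬b) ∨ (¬a ∧ d ∧ ¬b) ∨ (a ∧ ¬b) ∨ (¬a ∧ a ∧ ¬a ∧ b) ∨ (¬a ∧ ¬d ∧ ¬a ∧ b) ∨ (d ∧ a ∧ ¬a ∧ b) ∨ (d ∧ ¬d ∧ ¬a ∧ b)   [distribute ∧ over ∨]
≡ (¬a ∧ d ∧ ¬b) ∨ (a ∧ ¬b) ∨ (¬a ∧ ¬d ∧ b)   [simplify]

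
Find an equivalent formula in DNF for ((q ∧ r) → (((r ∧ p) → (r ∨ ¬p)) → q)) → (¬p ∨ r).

¬p ∨ r

((q ∧ r) → (((r ∧ p) → (r ∨ ¬p)) → q)) → (¬p ∨ r)
≡ ¬((q ∧ r) → (((r ∧ p) → (r ∨ ¬p)) → q)) ∨ ¬p ∨ r   [eliminate →]
≡ ¬(¬(q ∧ r) ∨ (((r ∧ p) → (r ∨ ¬p)) → q)) ∨ ¬p ∨ r   [eliminate →]
≡ ¬(¬(q ∧ r) ∨ ¬((r ∧ p) → (r ∨ ¬p)) ∨ q) ∨ ¬p ∨ r   [eliminate →]
≡ ¬(¬(q ∧ r) ∨ ¬(¬(r ∧ p) ∨ r ∨ ¬p) ∨ q) ∨ ¬p ∨ r   [eliminate →]
≡ (¬¬(q ∧ r) ∧ ¬¬(¬(r ∧ p) ∨ r ∨ ¬p) ∧ ¬q) ∨ ¬p ∨ r   [De Morgan]
≡ (q ∧ r ∧ ¬¬(¬(r ∧ p) ∨ r ∨ ¬p) ∧ ¬q) ∨ ¬p ∨ r   [double negation]
≡ (q ∧ r ∧ (¬(r ∧ p) ∨ r ∨ ¬p) ∧ ¬q) ∨ ¬p ∨ r   [double negation]
≡ (q ∧ r ∧ (¬r ∨ ¬p ∨ r ∨ ¬p) ∧ ¬q) ∨ ¬p ∨ r   [De Morgan]
≡ (q ∧ r ∧ ¬r ∧ ¬q) ∨ (q ∧ r ∧ ¬p ∧ ¬q) ∨ (q ∧ r ∧ r ∧ ¬q) ∨ (q ∧ r ∧ ¬p ∧ ¬q) ∨ ¬p ∨ r   [distribute ∧ over ∨]
≡ ¬p ∨ r   [simplify]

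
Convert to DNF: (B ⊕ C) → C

(¬B ∧ ¬C) ∨ C

(B ⊕ C) → C
⇔ ¬(B ⊕ C) ∨ C
⇔ ¬((B ∧ ¬C) ∨ (¬B ∧ C)) ∨ C
⇔ (¬(B ∧ ¬C) ∧ ¬(¬B ∧ C)) ∨ C
⇔ ((¬B ∨ ¬¬C) ∧ ¬(¬B ∧ C)) ∨ C
⇔ ((¬B ∨ C) ∧ ¬(¬B ∧ C)) ∨ C
⇔ ((¬B ∨ C) ∧ (¬¬B ∨ ¬C)) ∨ C
⇔ ((¬B ∨ C) ∧ (B ∨ ¬C)) ∨ C
⇔ (¬B ∧ B) ∨ (¬B ∧ ¬C) ∨ (C ∧ B) ∨ (C ∧ ¬C) ∨ C
⇔ (¬B ∧ ¬C) ∨ C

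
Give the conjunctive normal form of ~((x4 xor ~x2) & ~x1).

(~x4 | ~x2 | x1) & (x2 | x4 | x1)

~((x4 xor ~x2) & ~x1)
≡ ~((x4 | ~x2) & ~(x4 & ~x2) & ~x1)   (expand xor)
≡ ~(x4 | ~x2) | ~~(x4 & ~x2) | ~~x1   (De Morgan)
≡ (~x4 & ~~x2) | ~~(x4 & ~x2) | ~~x1   (De Morgan)
≡ (~x4 & x2) | ~~(x4 & ~x2) | ~~x1   (double negation)
≡ (~x4 & x2) | (x4 & ~x2) | ~~x1   (double negation)
≡ (~x4 & x2) | (x4 & ~x2) | x1   (double negation)
≡ (~x4 | x4 | x1) & (~x4 | ~x2 | x1) & (x2 | x4 | x1) & (x2 | ~x2 | x1)   (distribute | over &)
≡ (~x4 | ~x2 | x1) & (x2 | x4 | x1)   (simplify)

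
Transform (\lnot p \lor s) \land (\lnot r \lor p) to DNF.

(\lnot p \land \lnot r) \lor (s \land \lnot r) \lor (s \land p)

(\lnot p \lor s) \land (\lnot r \lor p)
≡ (\lnot p \land \lnot r) \lor (\lnot p \land p) \lor (s \land \lnot r) \lor (s \land p)   — distribute \land over \lor
≡ (\lnot p \land \lnot r) \lor (s \land \lnot r) \lor (s \land p)   — simplify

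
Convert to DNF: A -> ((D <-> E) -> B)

A -> ((D <-> E) -> B)
≡ ~A | ((D <-> E) -> B)   [eliminate ->]
≡ ~A | ~(D <-> E) | B   [eliminate ->]
≡ ~A | ~((D -> E) & (E -> D)) | B   [eliminate <->]
≡ ~A | ~((~D | E) & (E -> D)) | B   [eliminate ->]
≡ ~A | ~((~D | E) & (~E | D)) | B   [eliminate ->]
≡ ~A | ~(~D | E) | ~(~E | D) | B   [De Morgan]
≡ ~A | (~~D & ~E) | ~(~E | D) | B   [De Morgan]
≡ ~A | (D & ~E) | ~(~E | D) | B   [double negation]
≡ ~A | (D & ~E) | (~~E & ~D) | B   [De Morgan]
≡ ~A | (D & ~E) | (E & ~D) | B   [double negation]

~A | (D & ~E) | (E & ~D) | B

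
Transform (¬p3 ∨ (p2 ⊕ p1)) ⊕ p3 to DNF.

(¬p3 ∨ (p2 ⊕ p1)) ⊕ p3
≡ ((¬p3 ∨ (p2 ⊕ p1)) ∧ ¬p3) ∨ (¬(¬p3 ∨ (p2 ⊕ p1)) ∧ p3)
≡ ((¬p3 ∨ (p2 ∧ ¬p1) ∨ (¬p2 ∧ p1)) ∧ ¬p3) ∨ (¬(¬p3 ∨ (p2 ⊕ p1)) ∧ p3)
≡ ((¬p3 ∨ (p2 ∧ ¬p1) ∨ (¬p2 ∧ p1)) ∧ ¬p3) ∨ (¬(¬p3 ∨ (p2 ∧ ¬p1) ∨ (¬p2 ∧ p1)) ∧ p3)
≡ ((¬p3 ∨ (p2 ∧ ¬p1) ∨ (¬p2 ∧ p1)) ∧ ¬p3) ∨ (¬¬p3 ∧ ¬(p2 ∧ ¬p1) ∧ ¬(¬p2 ∧ p1) ∧ p3)
≡ ((¬p3 ∨ (p2 ∧ ¬p1) ∨ (¬p2 ∧ p1)) ∧ ¬p3) ∨ (p3 ∧ ¬(p2 ∧ ¬p1) ∧ ¬(¬p2 ∧ p1) ∧ p3)
≡ ((¬p3 ∨ (p2 ∧ ¬p1) ∨ (¬p2 ∧ p1)) ∧ ¬p3) ∨ (p3 ∧ (¬p2 ∨ ¬¬p1) ∧ ¬(¬p2 ∧ p1) ∧ p3)
≡ ((¬p3 ∨ (p2 ∧ ¬p1) ∨ (¬p2 ∧ p1)) ∧ ¬p3) ∨ (p3 ∧ (¬p2 ∨ p1) ∧ ¬(¬p2 ∧ p1) ∧ p3)
≡ ((¬p3 ∨ (p2 ∧ ¬p1) ∨ (¬p2 ∧ p1)) ∧ ¬p3) ∨ (p3 ∧ (¬p2 ∨ p1) ∧ (¬¬p2 ∨ ¬p1) ∧ p3)
≡ ((¬p3 ∨ (p2 ∧ ¬p1) ∨ (¬p2 ∧ p1)) ∧ ¬p3) ∨ (p3 ∧ (¬p2 ∨ p1) ∧ (p2 ∨ ¬p1) ∧ p3)
≡ (¬p3 ∧ ¬p3) ∨ (p2 ∧ ¬p1 ∧ ¬p3) ∨ (¬p2 ∧ p1 ∧ ¬p3) ∨ (p3 ∧ ¬p2 ∧ p2 ∧ p3) ∨ (p3 ∧ ¬p2 ∧ ¬p1 ∧ p3) ∨ (p3 ∧ p1 ∧ p2 ∧ p3) ∨ (p3 ∧ p1 ∧ ¬p1 ∧ p3)
≡ ¬p3 ∨ (p3 ∧ ¬p2 ∧ ¬p1) ∨ (p3 ∧ p1 ∧ p2)

¬p3 ∨ (p3 ∧ ¬p2 ∧ ¬p1) ∨ (p3 ∧ p1 ∧ p2)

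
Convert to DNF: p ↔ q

(¬p ∧ ¬q) ∨ (q ∧ p)

p ↔ q
= (p → q) ∧ (q → p)   [eliminate ↔]
= (¬p ∨ q) ∧ (q → p)   [eliminate →]
= (¬p ∨ q) ∧ (¬q ∨ p)   [eliminate →]
= (¬p ∧ ¬q) ∨ (¬p ∧ p) ∨ (q ∧ ¬q) ∨ (q ∧ p)   [distribute ∧ over ∨]
= (¬p ∧ ¬q) ∨ (q ∧ p)   [simplify]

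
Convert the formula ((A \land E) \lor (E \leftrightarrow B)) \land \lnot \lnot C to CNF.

(A \lor \lnot E \lor B) \land (E \lor \lnot B) \land C

((A \land E) \lor (E \leftrightarrow B)) \land \lnot \lnot C
= ((A \land E) \lor ((E \to B) \land (B \to E))) \land \lnot \lnot C   [eliminate \leftrightarrow]
= ((A \land E) \lor ((\lnot E \lor B) \land (B \to E))) \land \lnot \lnot C   [eliminate \to]
= ((A \land E) \lor ((\lnot E \lor B) \land (\lnot B \lor E))) \land \lnot \lnot C   [eliminate \to]
= ((A \land E) \lor ((\lnot E \lor B) \land (\lnot B \lor E))) \land C   [double negation]
= (A \lor \lnot E \lor B) \land (A \lor \lnot B \lor E) \land (E \lor \lnot E \lor B) \land (E \lor \lnot B \lor E) \land C   [distribute \lor over \land]
= (A \lor \lnot E \lor B) \land (E \lor \lnot B) \land C   [simplify]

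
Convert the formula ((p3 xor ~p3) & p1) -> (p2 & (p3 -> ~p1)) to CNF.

(~p3 | ~p1) & (p3 | ~p1 | p2)

((p3 xor ~p3) & p1) -> (p2 & (p3 -> ~p1))
≡ ~((p3 xor ~p3) & p1) | (p2 & (p3 -> ~p1))   (eliminate ->)
≡ ~((p3 | ~p3) & ~(p3 & ~p3) & p1) | (p2 & (p3 -> ~p1))   (expand xor)
≡ ~((p3 | ~p3) & ~(p3 & ~p3) & p1) | (p2 & (~p3 | ~p1))   (eliminate ->)
≡ ~(p3 | ~p3) | ~~(p3 & ~p3) | ~p1 | (p2 & (~p3 | ~p1))   (De Morgan)
≡ (~p3 & ~~p3) | ~~(p3 & ~p3) | ~p1 | (p2 & (~p3 | ~p1))   (De Morgan)
≡ (~p3 & p3) | ~~(p3 & ~p3) | ~p1 | (p2 & (~p3 | ~p1))   (double negation)
≡ (~p3 & p3) | (p3 & ~p3) | ~p1 | (p2 & (~p3 | ~p1))   (double negation)
≡ (~p3 | p3 | ~p1 | p2) & (~p3 | p3 | ~p1 | ~p3 | ~p1) & (~p3 | ~p3 | ~p1 | p2) & (~p3 | ~p3 | ~p1 | ~p3 | ~p1) & (p3 | p3 | ~p1 | p2) & (p3 | p3 | ~p1 | ~p3 | ~p1) & (p3 | ~p3 | ~p1 | p2) & (p3 | ~p3 | ~p1 | ~p3 | ~p1)   (distribute | over &)
≡ (~p3 | ~p1) & (p3 | ~p1 | p2)   (simplify)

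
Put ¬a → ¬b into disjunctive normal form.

a ∨ ¬b

¬a → ¬b
≡ ¬¬a ∨ ¬b   [eliminate →]
≡ a ∨ ¬b   [double negation]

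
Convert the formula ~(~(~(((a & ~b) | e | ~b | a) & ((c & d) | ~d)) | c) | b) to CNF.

~(~(~(((a & ~b) | e | ~b | a) & ((c & d) | ~d)) | c) | b)
= ~~(~(((a & ~b) | e | ~b | a) & ((c & d) | ~d)) | c) & ~b   — De Morgan
= (~(((a & ~b) | e | ~b | a) & ((c & d) | ~d)) | c) & ~b   — double negation
= (~((a & ~b) | e | ~b | a) | ~((c & d) | ~d) | c) & ~b   — De Morgan
= ((~(a & ~b) & ~e & ~~b & ~a) | ~((c & d) | ~d) | c) & ~b   — De Morgan
= (((~a | ~~b) & ~e & ~~b & ~a) | ~((c & d) | ~d) | c) & ~b   — De Morgan
= (((~a | b) & ~e & ~~b & ~a) | ~((c & d) | ~d) | c) & ~b   — double negation
= (((~a | b) & ~e & b & ~a) | ~((c & d) | ~d) | c) & ~b   — double negation
= (((~a | b) & ~e & b & ~a) | (~(c & d) & ~~d) | c) & ~b   — De Morgan
= (((~a | b) & ~e & b & ~a) | ((~c | ~d) & ~~d) | c) & ~b   — De Morgan
= (((~a | b) & ~e & b & ~a) | ((~c | ~d) & d) | c) & ~b   — double negation
= (~a | b | ~c | ~d | c) & (~a | b | d | c) & (~e | ~c | ~d | c) & (~e | d | c) & (b | ~c | ~d | c) & (b | d | c) & (~a | ~c | ~d | c) & (~a | d | c) & ~b   — distribute | over &
= (~e | d | c) & (b | d | c) & (~a | d | c) & ~b   — simplify

(~e | d | c) & (b | d | c) & (~a | d | c) & ~b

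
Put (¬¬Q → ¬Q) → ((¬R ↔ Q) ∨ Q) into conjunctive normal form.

(¬¬Q → ¬Q) → ((¬R ↔ Q) ∨ Q)
= ¬(¬¬Q → ¬Q) ∨ (¬R ↔ Q) ∨ Q   — eliminate →
= ¬(¬¬¬Q ∨ ¬Q) ∨ (¬R ↔ Q) ∨ Q   — eliminate →
= ¬(¬¬¬Q ∨ ¬Q) ∨ ((¬R → Q) ∧ (Q → ¬R)) ∨ Q   — eliminate ↔
= ¬(¬¬¬Q ∨ ¬Q) ∨ ((¬¬R ∨ Q) ∧ (Q → ¬R)) ∨ Q   — eliminate →
= ¬(¬¬¬Q ∨ ¬Q) ∨ ((¬¬R ∨ Q) ∧ (¬Q ∨ ¬R)) ∨ Q   — eliminate →
= (¬¬¬¬Q ∧ ¬¬Q) ∨ ((¬¬R ∨ Q) ∧ (¬Q ∨ ¬R)) ∨ Q   — De Morgan
= (¬¬Q ∧ ¬¬Q) ∨ ((¬¬R ∨ Q) ∧ (¬Q ∨ ¬R)) ∨ Q   — double negation
= (Q ∧ ¬¬Q) ∨ ((¬¬R ∨ Q) ∧ (¬Q ∨ ¬R)) ∨ Q   — double negation
= (Q ∧ Q) ∨ ((¬¬R ∨ Q) ∧ (¬Q ∨ ¬R)) ∨ Q   — double negation
= (Q ∧ Q) ∨ ((R ∨ Q) ∧ (¬Q ∨ ¬R)) ∨ Q   — double negation
= (Q ∨ R ∨ Q ∨ Q) ∧ (Q ∨ ¬Q ∨ ¬R ∨ Q) ∧ (Q ∨ R ∨ Q ∨ Q) ∧ (Q ∨ ¬Q ∨ ¬R ∨ Q)   — distribute ∨ over ∧
= Q ∨ R   — simplify

Q ∨ R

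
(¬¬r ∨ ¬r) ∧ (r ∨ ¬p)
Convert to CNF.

r ∨ ¬p

(¬¬r ∨ ¬r) ∧ (r ∨ ¬p)
⇔ (r ∨ ¬r) ∧ (r ∨ ¬p)   (double negation)
⇔ r ∨ ¬p   (simplify)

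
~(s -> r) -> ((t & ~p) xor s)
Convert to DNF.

~s | r | (~t & s) | (p & s)

~(s -> r) -> ((t & ~p) xor s)
≡ ~~(s -> r) | ((t & ~p) xor s)   [eliminate ->]
≡ ~~(~s | r) | ((t & ~p) xor s)   [eliminate ->]
≡ ~~(~s | r) | (t & ~p & ~s) | (~(t & ~p) & s)   [expand xor]
≡ ~s | r | (t & ~p & ~s) | (~(t & ~p) & s)   [double negation]
≡ ~s | r | (t & ~p & ~s) | ((~t | ~~p) & s)   [De Morgan]
≡ ~s | r | (t & ~p & ~s) | ((~t | p) & s)   [double negation]
≡ ~s | r | (t & ~p & ~s) | (~t & s) | (p & s)   [distribute & over |]
≡ ~s | r | (~t & s) | (p & s)   [simplify]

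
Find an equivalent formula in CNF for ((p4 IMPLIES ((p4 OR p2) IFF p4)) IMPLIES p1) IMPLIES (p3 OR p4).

((p4 IMPLIES ((p4 OR p2) IFF p4)) IMPLIES p1) IMPLIES (p3 OR p4)
= NOT ((p4 IMPLIES ((p4 OR p2) IFF p4)) IMPLIES p1) OR p3 OR p4   — eliminate IMPLIES
= NOT (NOT (p4 IMPLIES ((p4 OR p2) IFF p4)) OR p1) OR p3 OR p4   — eliminate IMPLIES
= NOT (NOT (NOT p4 OR ((p4 OR p2) IFF p4)) OR p1) OR p3 OR p4   — eliminate IMPLIES
= NOT (NOT (NOT p4 OR (((p4 OR p2) IMPLIES p4) AND (p4 IMPLIES (p4 OR p2)))) OR p1) OR p3 OR p4   — eliminate IFF
= NOT (NOT (NOT p4 OR ((NOT (p4 OR p2) OR p4) AND (p4 IMPLIES (p4 OR p2)))) OR p1) OR p3 OR p4   — eliminate IMPLIES
= NOT (NOT (NOT p4 OR ((NOT (p4 OR p2) OR p4) AND (NOT p4 OR p4 OR p2))) OR p1) OR p3 OR p4   — eliminate IMPLIES
= (NOT NOT (NOT p4 OR ((NOT (p4 OR p2) OR p4) AND (NOT p4 OR p4 OR p2))) AND NOT p1) OR p3 OR p4   — De Morgan
= ((NOT p4 OR ((NOT (p4 OR p2) OR p4) AND (NOT p4 OR p4 OR p2))) AND NOT p1) OR p3 OR p4   — double negation
= ((NOT p4 OR (((NOT p4 AND NOT p2) OR p4) AND (NOT p4 OR p4 OR p2))) AND NOT p1) OR p3 OR p4   — De Morgan
= (NOT p4 OR NOT p4 OR p4 OR p3 OR p4) AND (NOT p4 OR NOT p2 OR p4 OR p3 OR p4) AND (NOT p4 OR NOT p4 OR p4 OR p2 OR p3 OR p4) AND (NOT p1 OR p3 OR p4)   — distribute OR over AND
= NOT p1 OR p3 OR p4   — simplify

NOT p1 OR p3 OR p4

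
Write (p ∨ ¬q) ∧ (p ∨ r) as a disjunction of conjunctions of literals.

p ∨ (¬q ∧ r)

(p ∨ ¬q) ∧ (p ∨ r)
= (p ∧ p) ∨ (p ∧ r) ∨ (¬q ∧ p) ∨ (¬q ∧ r)   [distribute ∧ over ∨]
= p ∨ (¬q ∧ r)   [simplify]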